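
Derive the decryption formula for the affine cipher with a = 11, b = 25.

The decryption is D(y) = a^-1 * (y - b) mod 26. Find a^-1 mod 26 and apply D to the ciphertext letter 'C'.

Step 1: Find a^-1, the modular inverse of 11 mod 26.
Step 2: We need 11 * a^-1 = 1 (mod 26).
Step 3: 11 * 19 = 209 = 8 * 26 + 1, so a^-1 = 19.
Step 4: D(y) = 19(y - 25) mod 26.
Step 5: Apply to 'C' (y = 2): D(2) = 19 * (2 - 25) mod 26 = 19 * -23 mod 26 = 5 -> 'F'.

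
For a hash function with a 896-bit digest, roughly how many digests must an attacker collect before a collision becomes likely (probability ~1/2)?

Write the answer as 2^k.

Step 1: The birthday paradox gives collision probability ~50% after sqrt(2^n) = 2^(n/2) hashes.
Step 2: For 896-bit output: 2^(896/2) = 2^448.
Step 3: Approximately 2^448 hash computations needed.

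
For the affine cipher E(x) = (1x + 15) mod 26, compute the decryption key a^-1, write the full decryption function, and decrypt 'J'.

Step 1: Find a^-1, the modular inverse of 1 mod 26.
Step 2: We need 1 * a^-1 = 1 (mod 26).
Step 3: 1 * 1 = 1 = 0 * 26 + 1, so a^-1 = 1.
Step 4: D(y) = 1(y - 15) mod 26.
Step 5: Apply to 'J' (y = 9): D(9) = 1 * (9 - 15) mod 26 = 1 * -6 mod 26 = 20 -> 'U'.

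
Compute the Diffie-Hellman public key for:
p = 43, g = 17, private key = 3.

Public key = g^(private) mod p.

Step 1: A = g^a mod p = 17^3 mod 43.
  17^1 mod 43 = 17
  17^2 mod 43 = (17 * 17) mod 43 = 31
  17^3 mod 43 = (31 * 17) mod 43 = 11
Result: A = 11.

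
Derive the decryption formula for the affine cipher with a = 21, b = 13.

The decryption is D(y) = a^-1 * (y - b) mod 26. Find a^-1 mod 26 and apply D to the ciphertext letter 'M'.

Step 1: Find a^-1, the modular inverse of 21 mod 26.
Step 2: We need 21 * a^-1 = 1 (mod 26).
Step 3: 21 * 5 = 105 = 4 * 26 + 1, so a^-1 = 5.
Step 4: D(y) = 5(y - 13) mod 26.
Step 5: Apply to 'M' (y = 12): D(12) = 5 * (12 - 13) mod 26 = 5 * -1 mod 26 = 21 -> 'V'.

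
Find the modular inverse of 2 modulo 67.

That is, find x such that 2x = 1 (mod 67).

Step 1: We need x such that 2 * x = 1 (mod 67).
Step 2: Using the extended Euclidean algorithm or trial:
  2 * 34 = 68 = 1 * 67 + 1.
Step 3: Since 68 mod 67 = 1, the inverse is x = 34.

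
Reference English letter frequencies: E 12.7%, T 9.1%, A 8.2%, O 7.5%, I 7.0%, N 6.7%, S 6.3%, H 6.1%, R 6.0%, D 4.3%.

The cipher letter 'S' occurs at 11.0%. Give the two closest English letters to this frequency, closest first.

Step 1: Observed frequency of 'S' is 11.0%.
Step 2: Compute distances to each reference frequency and sort:
  E (12.7%): difference = 1.7% <-- BEST
  T (9.1%): difference = 1.9% <-- RUNNER-UP
  A (8.2%): difference = 2.8%
  O (7.5%): difference = 3.5%
  I (7.0%): difference = 4.0%
Step 3: Most likely is 'E' (12.7%, diff 1.7%); second most likely is 'T' (9.1%, diff 1.9%).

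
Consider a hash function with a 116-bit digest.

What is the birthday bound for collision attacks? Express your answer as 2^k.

Step 1: The birthday paradox gives collision probability ~50% after sqrt(2^n) = 2^(n/2) hashes.
Step 2: For 116-bit output: 2^(116/2) = 2^58.
Step 3: Approximately 2^58 hash computations needed.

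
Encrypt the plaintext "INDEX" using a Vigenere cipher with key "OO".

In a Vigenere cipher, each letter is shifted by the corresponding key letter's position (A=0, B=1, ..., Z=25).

Step 1: Repeat key to match plaintext length:
  Plaintext: INDEX
  Key:       OOOOO
Step 2: Encrypt each letter:
  I(8) + O(14) = (8+14) mod 26 = 22 = W
  N(13) + O(14) = (13+14) mod 26 = 1 = B
  D(3) + O(14) = (3+14) mod 26 = 17 = R
  E(4) + O(14) = (4+14) mod 26 = 18 = S
  X(23) + O(14) = (23+14) mod 26 = 11 = L
Ciphertext: WBRSL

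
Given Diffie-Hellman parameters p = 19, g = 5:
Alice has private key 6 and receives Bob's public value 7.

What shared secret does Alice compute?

Step 1: s = B^a mod p = 7^6 mod 19.
  7^1 mod 19 = 7
  7^2 mod 19 = (7 * 7) mod 19 = 11
  7^3 mod 19 = (11 * 7) mod 19 = 1
  7^4 mod 19 = (1 * 7) mod 19 = 7
  7^5 mod 19 = (7 * 7) mod 19 = 11
  7^6 mod 19 = (11 * 7) mod 19 = 1
Result: shared secret = 1.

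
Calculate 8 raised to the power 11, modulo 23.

Step 1: Compute 8^11 mod 23 step by step, reducing modulo 23 at each step.
  8^1 mod 23 = 8
  8^2 mod 23 = (8 * 8) mod 23 = 18
  8^3 mod 23 = (18 * 8) mod 23 = 6
  8^4 mod 23 = (6 * 8) mod 23 = 2
  8^5 mod 23 = (2 * 8) mod 23 = 16
  8^6 mod 23 = (16 * 8) mod 23 = 13
  8^7 mod 23 = (13 * 8) mod 23 = 12
  8^8 mod 23 = (12 * 8) mod 23 = 4
  8^9 mod 23 = (4 * 8) mod 23 = 9
  8^10 mod 23 = (9 * 8) mod 23 = 3
  8^11 mod 23 = (3 * 8) mod 23 = 1
Step 2: Result = 1.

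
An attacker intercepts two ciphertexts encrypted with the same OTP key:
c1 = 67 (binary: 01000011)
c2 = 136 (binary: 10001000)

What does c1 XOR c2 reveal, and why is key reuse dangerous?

Step 1: c1 XOR c2 = (m1 XOR k) XOR (m2 XOR k).
Step 2: By XOR associativity/commutativity: = m1 XOR m2 XOR k XOR k = m1 XOR m2.
Step 3: 01000011 XOR 10001000 = 11001011 = 203.
Step 4: The key cancels out! An attacker learns m1 XOR m2 = 203, revealing the relationship between plaintexts.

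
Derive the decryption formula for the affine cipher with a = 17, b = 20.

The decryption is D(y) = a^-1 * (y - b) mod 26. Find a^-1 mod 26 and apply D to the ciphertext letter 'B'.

Step 1: Find a^-1, the modular inverse of 17 mod 26.
Step 2: We need 17 * a^-1 = 1 (mod 26).
Step 3: 17 * 23 = 391 = 15 * 26 + 1, so a^-1 = 23.
Step 4: D(y) = 23(y - 20) mod 26.
Step 5: Apply to 'B' (y = 1): D(1) = 23 * (1 - 20) mod 26 = 23 * -19 mod 26 = 5 -> 'F'.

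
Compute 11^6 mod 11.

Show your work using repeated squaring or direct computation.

Step 1: Compute 11^6 mod 11 step by step, reducing modulo 11 at each step.
  11^1 mod 11 = 0
  11^2 mod 11 = (0 * 11) mod 11 = 0
  11^3 mod 11 = (0 * 11) mod 11 = 0
  11^4 mod 11 = (0 * 11) mod 11 = 0
  11^5 mod 11 = (0 * 11) mod 11 = 0
  11^6 mod 11 = (0 * 11) mod 11 = 0
Step 2: Result = 0.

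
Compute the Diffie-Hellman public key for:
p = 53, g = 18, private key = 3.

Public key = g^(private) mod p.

Step 1: A = g^a mod p = 18^3 mod 53.
  18^1 mod 53 = 18
  18^2 mod 53 = (18 * 18) mod 53 = 6
  18^3 mod 53 = (6 * 18) mod 53 = 2
Result: A = 2.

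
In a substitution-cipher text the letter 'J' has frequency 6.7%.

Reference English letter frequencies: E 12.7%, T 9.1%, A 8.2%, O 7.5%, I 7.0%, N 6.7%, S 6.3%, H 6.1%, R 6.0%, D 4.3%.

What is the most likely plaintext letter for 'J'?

Step 1: The observed frequency is 6.7%.
Step 2: Compare with English frequencies:
  E: 12.7% (difference: 6.0%)
  T: 9.1% (difference: 2.4%)
  A: 8.2% (difference: 1.5%)
  O: 7.5% (difference: 0.8%)
  I: 7.0% (difference: 0.3%)
  N: 6.7% (difference: 0.0%) <-- closest
  S: 6.3% (difference: 0.4%)
  H: 6.1% (difference: 0.6%)
  R: 6.0% (difference: 0.7%)
  D: 4.3% (difference: 2.4%)
Step 3: 'J' most likely represents 'N' (frequency 6.7%).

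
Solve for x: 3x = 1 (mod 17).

Step 1: We need x such that 3 * x = 1 (mod 17).
Step 2: Using the extended Euclidean algorithm or trial:
  3 * 6 = 18 = 1 * 17 + 1.
Step 3: Since 18 mod 17 = 1, the inverse is x = 6.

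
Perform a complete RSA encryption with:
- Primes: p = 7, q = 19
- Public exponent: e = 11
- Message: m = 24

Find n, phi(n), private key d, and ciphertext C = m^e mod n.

Step 1: n = 7 * 19 = 133.
Step 2: phi(n) = (7-1)(19-1) = 6 * 18 = 108.
Step 3: Find d = 11^(-1) mod 108 = 59.
  Verify: 11 * 59 = 649 = 1 (mod 108).
Step 4: C = 24^11 mod 133 = 82.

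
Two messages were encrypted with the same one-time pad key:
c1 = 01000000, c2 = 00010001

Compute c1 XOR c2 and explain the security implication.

Step 1: c1 XOR c2 = (m1 XOR k) XOR (m2 XOR k).
Step 2: By XOR associativity/commutativity: = m1 XOR m2 XOR k XOR k = m1 XOR m2.
Step 3: 01000000 XOR 00010001 = 01010001 = 81.
Step 4: The key cancels out! An attacker learns m1 XOR m2 = 81, revealing the relationship between plaintexts.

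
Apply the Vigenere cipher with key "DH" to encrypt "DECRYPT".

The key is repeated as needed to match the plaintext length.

Step 1: Repeat key to match plaintext length:
  Plaintext: DECRYPT
  Key:       DHDHDHD
Step 2: Encrypt each letter:
  D(3) + D(3) = (3+3) mod 26 = 6 = G
  E(4) + H(7) = (4+7) mod 26 = 11 = L
  C(2) + D(3) = (2+3) mod 26 = 5 = F
  R(17) + H(7) = (17+7) mod 26 = 24 = Y
  Y(24) + D(3) = (24+3) mod 26 = 1 = B
  P(15) + H(7) = (15+7) mod 26 = 22 = W
  T(19) + D(3) = (19+3) mod 26 = 22 = W
Ciphertext: GLFYBWW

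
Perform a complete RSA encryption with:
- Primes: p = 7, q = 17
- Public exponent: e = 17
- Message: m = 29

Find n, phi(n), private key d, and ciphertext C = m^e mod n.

Step 1: n = 7 * 17 = 119.
Step 2: phi(n) = (7-1)(17-1) = 6 * 16 = 96.
Step 3: Find d = 17^(-1) mod 96 = 17.
  Verify: 17 * 17 = 289 = 1 (mod 96).
Step 4: C = 29^17 mod 119 = 29.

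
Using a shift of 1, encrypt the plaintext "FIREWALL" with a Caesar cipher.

Step 1: For each letter, shift forward by 1 positions (mod 26).
  F (position 5) -> position (5+1) mod 26 = 6 -> G
  I (position 8) -> position (8+1) mod 26 = 9 -> J
  R (position 17) -> position (17+1) mod 26 = 18 -> S
  E (position 4) -> position (4+1) mod 26 = 5 -> F
  W (position 22) -> position (22+1) mod 26 = 23 -> X
  A (position 0) -> position (0+1) mod 26 = 1 -> B
  L (position 11) -> position (11+1) mod 26 = 12 -> M
  L (position 11) -> position (11+1) mod 26 = 12 -> M
Result: GJSFXBMM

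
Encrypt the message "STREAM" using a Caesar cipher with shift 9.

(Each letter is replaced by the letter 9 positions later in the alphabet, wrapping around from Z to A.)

Step 1: For each letter, shift forward by 9 positions (mod 26).
  S (position 18) -> position (18+9) mod 26 = 1 -> B
  T (position 19) -> position (19+9) mod 26 = 2 -> C
  R (position 17) -> position (17+9) mod 26 = 0 -> A
  E (position 4) -> position (4+9) mod 26 = 13 -> N
  A (position 0) -> position (0+9) mod 26 = 9 -> J
  M (position 12) -> position (12+9) mod 26 = 21 -> V
Result: BCANJV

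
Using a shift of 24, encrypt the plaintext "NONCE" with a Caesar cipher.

Step 1: For each letter, shift forward by 24 positions (mod 26).
  N (position 13) -> position (13+24) mod 26 = 11 -> L
  O (position 14) -> position (14+24) mod 26 = 12 -> M
  N (position 13) -> position (13+24) mod 26 = 11 -> L
  C (position 2) -> position (2+24) mod 26 = 0 -> A
  E (position 4) -> position (4+24) mod 26 = 2 -> C
Result: LMLAC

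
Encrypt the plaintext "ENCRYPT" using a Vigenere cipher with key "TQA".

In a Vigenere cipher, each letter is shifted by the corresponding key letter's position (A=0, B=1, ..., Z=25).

Step 1: Repeat key to match plaintext length:
  Plaintext: ENCRYPT
  Key:       TQATQAT
Step 2: Encrypt each letter:
  E(4) + T(19) = (4+19) mod 26 = 23 = X
  N(13) + Q(16) = (13+16) mod 26 = 3 = D
  C(2) + A(0) = (2+0) mod 26 = 2 = C
  R(17) + T(19) = (17+19) mod 26 = 10 = K
  Y(24) + Q(16) = (24+16) mod 26 = 14 = O
  P(15) + A(0) = (15+0) mod 26 = 15 = P
  T(19) + T(19) = (19+19) mod 26 = 12 = M
Ciphertext: XDCKOPM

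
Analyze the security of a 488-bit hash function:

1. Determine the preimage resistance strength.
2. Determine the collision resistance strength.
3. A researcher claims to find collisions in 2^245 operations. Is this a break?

Step 1: Preimage resistance requires brute-force of 2^488 operations.
Step 2: Collision resistance (birthday bound) = 2^(488/2) = 2^244.
Step 3: The claimed attack costs 2^245 operations.
Step 4: Since 2^245 >= 2^244, the claimed attack is no faster than the generic birthday attack, so this does not break collision resistance.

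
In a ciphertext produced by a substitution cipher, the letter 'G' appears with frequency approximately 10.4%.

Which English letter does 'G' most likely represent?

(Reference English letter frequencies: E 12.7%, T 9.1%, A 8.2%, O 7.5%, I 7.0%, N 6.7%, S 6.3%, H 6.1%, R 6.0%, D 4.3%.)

Step 1: The observed frequency is 10.4%.
Step 2: Compare with English frequencies:
  E: 12.7% (difference: 2.3%)
  T: 9.1% (difference: 1.3%) <-- closest
  A: 8.2% (difference: 2.2%)
  O: 7.5% (difference: 2.9%)
  I: 7.0% (difference: 3.4%)
  N: 6.7% (difference: 3.7%)
  S: 6.3% (difference: 4.1%)
  H: 6.1% (difference: 4.3%)
  R: 6.0% (difference: 4.4%)
  D: 4.3% (difference: 6.1%)
Step 3: 'G' most likely represents 'T' (frequency 9.1%).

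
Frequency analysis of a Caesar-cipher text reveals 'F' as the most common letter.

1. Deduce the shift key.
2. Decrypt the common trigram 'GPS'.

Step 1: In English, 'E' is the most frequent letter (12.7%).
Step 2: The most frequent ciphertext letter is 'F' (position 5).
Step 3: Shift = (5 - 4) mod 26 = 1.
Step 4: Decrypt 'GPS' by shifting back 1:
  G -> F
  P -> O
  S -> R
Step 5: 'GPS' decrypts to 'FOR'.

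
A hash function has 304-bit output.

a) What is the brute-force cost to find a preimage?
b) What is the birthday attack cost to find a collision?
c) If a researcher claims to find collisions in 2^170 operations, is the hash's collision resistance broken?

Step 1: Preimage resistance requires brute-force of 2^304 operations.
Step 2: Collision resistance (birthday bound) = 2^(304/2) = 2^152.
Step 3: The claimed attack costs 2^170 operations.
Step 4: Since 2^170 >= 2^152, the claimed attack is no faster than the generic birthday attack, so this does not break collision resistance.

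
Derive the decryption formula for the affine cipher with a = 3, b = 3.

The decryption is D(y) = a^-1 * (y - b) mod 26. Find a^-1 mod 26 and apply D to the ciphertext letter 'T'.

Step 1: Find a^-1, the modular inverse of 3 mod 26.
Step 2: We need 3 * a^-1 = 1 (mod 26).
Step 3: 3 * 9 = 27 = 1 * 26 + 1, so a^-1 = 9.
Step 4: D(y) = 9(y - 3) mod 26.
Step 5: Apply to 'T' (y = 19): D(19) = 9 * (19 - 3) mod 26 = 9 * 16 mod 26 = 14 -> 'O'.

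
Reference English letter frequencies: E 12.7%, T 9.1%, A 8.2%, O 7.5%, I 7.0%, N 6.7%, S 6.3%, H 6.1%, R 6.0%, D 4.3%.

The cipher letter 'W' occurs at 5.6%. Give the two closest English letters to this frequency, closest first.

Step 1: Observed frequency of 'W' is 5.6%.
Step 2: Compute distances to each reference frequency and sort:
  R (6.0%): difference = 0.4% <-- BEST
  H (6.1%): difference = 0.5% <-- RUNNER-UP
  S (6.3%): difference = 0.7%
  N (6.7%): difference = 1.1%
  D (4.3%): difference = 1.3%
Step 3: Most likely is 'R' (6.0%, diff 0.4%); second most likely is 'H' (6.1%, diff 0.5%).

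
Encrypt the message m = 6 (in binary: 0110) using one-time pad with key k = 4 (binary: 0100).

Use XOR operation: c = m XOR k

Step 1: Write out the XOR operation bit by bit:
  Message: 0110
  Key:     0100
  XOR:     0010
Step 2: Convert to decimal: 0010 = 2.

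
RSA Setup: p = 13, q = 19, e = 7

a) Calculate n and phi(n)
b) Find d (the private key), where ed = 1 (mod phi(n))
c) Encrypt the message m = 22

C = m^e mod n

Step 1: n = 13 * 19 = 247.
Step 2: phi(n) = (13-1)(19-1) = 12 * 18 = 216.
Step 3: Find d = 7^(-1) mod 216 = 31.
  Verify: 7 * 31 = 217 = 1 (mod 216).
Step 4: C = 22^7 mod 247 = 230.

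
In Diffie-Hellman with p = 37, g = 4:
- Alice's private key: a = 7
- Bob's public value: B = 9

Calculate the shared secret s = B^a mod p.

Step 1: s = B^a mod p = 9^7 mod 37.
  9^1 mod 37 = 9
  9^2 mod 37 = (9 * 9) mod 37 = 7
  9^3 mod 37 = (7 * 9) mod 37 = 26
  9^4 mod 37 = (26 * 9) mod 37 = 12
  9^5 mod 37 = (12 * 9) mod 37 = 34
  9^6 mod 37 = (34 * 9) mod 37 = 10
  9^7 mod 37 = (10 * 9) mod 37 = 16
Result: shared secret = 16.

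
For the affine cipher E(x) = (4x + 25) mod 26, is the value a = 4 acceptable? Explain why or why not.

Step 1: Compute gcd(4, 26).
Step 2: gcd(4, 26) = 2.
Since gcd = 2 != 1, 4 shares a common factor with 26, so it cannot be used.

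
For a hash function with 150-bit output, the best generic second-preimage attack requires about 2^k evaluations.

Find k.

Step 1: The hash has a 150-bit output.
Step 2: Second-preimage resistance means: given a specific input x, it should be infeasible to find a different y with h(y) = h(x).
With a 150-bit output, a generic search for a second preimage costs about 2^150 evaluations (each trial matches the fixed target with probability 2^-150).
Step 3: Security level = 150 bits.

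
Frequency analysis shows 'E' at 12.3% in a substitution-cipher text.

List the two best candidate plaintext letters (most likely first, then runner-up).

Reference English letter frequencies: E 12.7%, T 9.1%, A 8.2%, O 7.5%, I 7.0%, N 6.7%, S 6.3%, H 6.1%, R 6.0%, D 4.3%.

Step 1: Observed frequency of 'E' is 12.3%.
Step 2: Compute distances to each reference frequency and sort:
  E (12.7%): difference = 0.4% <-- BEST
  T (9.1%): difference = 3.2% <-- RUNNER-UP
  A (8.2%): difference = 4.1%
  O (7.5%): difference = 4.8%
  I (7.0%): difference = 5.3%
Step 3: Most likely is 'E' (12.7%, diff 0.4%); second most likely is 'T' (9.1%, diff 3.2%).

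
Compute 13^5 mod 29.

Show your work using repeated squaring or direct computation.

Step 1: Compute 13^5 mod 29 step by step, reducing modulo 29 at each step.
  13^1 mod 29 = 13
  13^2 mod 29 = (13 * 13) mod 29 = 24
  13^3 mod 29 = (24 * 13) mod 29 = 22
  13^4 mod 29 = (22 * 13) mod 29 = 25
  13^5 mod 29 = (25 * 13) mod 29 = 6
Step 2: Result = 6.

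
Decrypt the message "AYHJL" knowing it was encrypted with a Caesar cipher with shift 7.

Step 1: Reverse the shift by subtracting 7 from each letter position.
  A (position 0) -> position (0-7) mod 26 = 19 -> T
  Y (position 24) -> position (24-7) mod 26 = 17 -> R
  H (position 7) -> position (7-7) mod 26 = 0 -> A
  J (position 9) -> position (9-7) mod 26 = 2 -> C
  L (position 11) -> position (11-7) mod 26 = 4 -> E
Decrypted message: TRACE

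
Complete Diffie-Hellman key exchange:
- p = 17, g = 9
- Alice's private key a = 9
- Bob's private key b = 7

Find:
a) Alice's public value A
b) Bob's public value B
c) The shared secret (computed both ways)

Step 1: A = g^a mod p = 9^9 mod 17 = 9.
Step 2: B = g^b mod p = 9^7 mod 17 = 2.
Step 3: Alice computes s = B^a mod p = 2^9 mod 17 = 2.
Step 4: Bob computes s = A^b mod p = 9^7 mod 17 = 2.
Both sides agree: shared secret = 2.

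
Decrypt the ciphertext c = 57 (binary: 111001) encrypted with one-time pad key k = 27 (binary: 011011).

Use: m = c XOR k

Step 1: XOR ciphertext with key:
  Ciphertext: 111001
  Key:        011011
  XOR:        100010
Step 2: Plaintext = 100010 = 34 in decimal.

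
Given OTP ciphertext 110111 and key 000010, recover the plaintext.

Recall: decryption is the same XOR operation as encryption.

Step 1: XOR ciphertext with key:
  Ciphertext: 110111
  Key:        000010
  XOR:        110101
Step 2: Plaintext = 110101 = 53 in decimal.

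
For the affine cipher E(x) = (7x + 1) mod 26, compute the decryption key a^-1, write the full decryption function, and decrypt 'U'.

Step 1: Find a^-1, the modular inverse of 7 mod 26.
Step 2: We need 7 * a^-1 = 1 (mod 26).
Step 3: 7 * 15 = 105 = 4 * 26 + 1, so a^-1 = 15.
Step 4: D(y) = 15(y - 1) mod 26.
Step 5: Apply to 'U' (y = 20): D(20) = 15 * (20 - 1) mod 26 = 15 * 19 mod 26 = 25 -> 'Z'.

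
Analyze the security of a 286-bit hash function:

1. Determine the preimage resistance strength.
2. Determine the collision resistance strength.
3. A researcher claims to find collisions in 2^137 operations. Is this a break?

Step 1: Preimage resistance requires brute-force of 2^286 operations.
Step 2: Collision resistance (birthday bound) = 2^(286/2) = 2^143.
Step 3: The claimed attack costs 2^137 operations.
Step 4: Since 2^137 < 2^143, the claimed attack beats the generic birthday bound, so collision resistance is broken.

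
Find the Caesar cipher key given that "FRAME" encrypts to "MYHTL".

Step 1: Compare first letters: F (position 5) -> M (position 12).
Step 2: Shift = (12 - 5) mod 26 = 7.
The shift value is 7.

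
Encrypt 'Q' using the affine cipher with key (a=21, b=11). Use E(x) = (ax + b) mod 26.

Step 1: Convert 'Q' to number: x = 16.
Step 2: E(16) = (21 * 16 + 11) mod 26 = 347 mod 26 = 9.
Step 3: Convert 9 back to letter: J.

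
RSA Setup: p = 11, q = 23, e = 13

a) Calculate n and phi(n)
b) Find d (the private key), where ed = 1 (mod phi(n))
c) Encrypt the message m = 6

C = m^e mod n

Step 1: n = 11 * 23 = 253.
Step 2: phi(n) = (11-1)(23-1) = 10 * 22 = 220.
Step 3: Find d = 13^(-1) mod 220 = 17.
  Verify: 13 * 17 = 221 = 1 (mod 220).
Step 4: C = 6^13 mod 253 = 128.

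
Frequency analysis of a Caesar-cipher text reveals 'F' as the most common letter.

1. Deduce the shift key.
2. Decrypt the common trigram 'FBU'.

Step 1: In English, 'E' is the most frequent letter (12.7%).
Step 2: The most frequent ciphertext letter is 'F' (position 5).
Step 3: Shift = (5 - 4) mod 26 = 1.
Step 4: Decrypt 'FBU' by shifting back 1:
  F -> E
  B -> A
  U -> T
Step 5: 'FBU' decrypts to 'EAT'.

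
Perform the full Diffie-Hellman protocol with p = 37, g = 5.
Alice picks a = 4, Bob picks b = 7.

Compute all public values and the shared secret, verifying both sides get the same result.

Step 1: A = g^a mod p = 5^4 mod 37 = 33.
Step 2: B = g^b mod p = 5^7 mod 37 = 18.
Step 3: Alice computes s = B^a mod p = 18^4 mod 37 = 7.
Step 4: Bob computes s = A^b mod p = 33^7 mod 37 = 7.
Both sides agree: shared secret = 7.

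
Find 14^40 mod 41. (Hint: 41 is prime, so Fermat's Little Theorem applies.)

Step 1: Since 41 is prime, by Fermat's Little Theorem: 14^40 = 1 (mod 41).
Step 2: Reduce exponent: 40 mod 40 = 0.
Step 3: So 14^40 = 14^0 (mod 41).
Step 4: 14^0 mod 41 = 1.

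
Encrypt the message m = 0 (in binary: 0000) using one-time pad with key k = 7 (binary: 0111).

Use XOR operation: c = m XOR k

Step 1: Write out the XOR operation bit by bit:
  Message: 0000
  Key:     0111
  XOR:     0111
Step 2: Convert to decimal: 0111 = 7.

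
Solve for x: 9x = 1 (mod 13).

Step 1: We need x such that 9 * x = 1 (mod 13).
Step 2: Using the extended Euclidean algorithm or trial:
  9 * 3 = 27 = 2 * 13 + 1.
Step 3: Since 27 mod 13 = 1, the inverse is x = 3.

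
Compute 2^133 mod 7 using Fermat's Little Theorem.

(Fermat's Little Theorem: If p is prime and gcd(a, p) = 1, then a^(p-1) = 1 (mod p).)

Step 1: Since 7 is prime, by Fermat's Little Theorem: 2^6 = 1 (mod 7).
Step 2: Reduce exponent: 133 mod 6 = 1.
Step 3: So 2^133 = 2^1 (mod 7).
Step 4: 2^1 mod 7 = 2.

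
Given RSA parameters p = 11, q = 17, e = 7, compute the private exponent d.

Step 1: n = 11 * 17 = 187.
Step 2: phi(n) = 10 * 16 = 160.
Step 3: Find d such that 7 * d = 1 (mod 160).
Step 4: d = 7^(-1) mod 160 = 23.
Verification: 7 * 23 = 161 = 1 * 160 + 1.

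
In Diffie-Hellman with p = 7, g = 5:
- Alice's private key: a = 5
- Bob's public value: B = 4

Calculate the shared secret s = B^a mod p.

Step 1: s = B^a mod p = 4^5 mod 7.
  4^1 mod 7 = 4
  4^2 mod 7 = (4 * 4) mod 7 = 2
  4^3 mod 7 = (2 * 4) mod 7 = 1
  4^4 mod 7 = (1 * 4) mod 7 = 4
  4^5 mod 7 = (4 * 4) mod 7 = 2
Result: shared secret = 2.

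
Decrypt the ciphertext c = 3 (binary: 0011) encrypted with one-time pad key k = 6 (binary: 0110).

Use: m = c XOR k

Step 1: XOR ciphertext with key:
  Ciphertext: 0011
  Key:        0110
  XOR:        0101
Step 2: Plaintext = 0101 = 5 in decimal.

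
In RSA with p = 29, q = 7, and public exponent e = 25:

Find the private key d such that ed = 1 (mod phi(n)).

Step 1: n = 29 * 7 = 203.
Step 2: phi(n) = 28 * 6 = 168.
Step 3: Find d such that 25 * d = 1 (mod 168).
Step 4: d = 25^(-1) mod 168 = 121.
Verification: 25 * 121 = 3025 = 18 * 168 + 1.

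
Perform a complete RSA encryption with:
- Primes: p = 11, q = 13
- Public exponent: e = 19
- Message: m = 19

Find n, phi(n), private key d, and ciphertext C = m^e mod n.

Step 1: n = 11 * 13 = 143.
Step 2: phi(n) = (11-1)(13-1) = 10 * 12 = 120.
Step 3: Find d = 19^(-1) mod 120 = 19.
  Verify: 19 * 19 = 361 = 1 (mod 120).
Step 4: C = 19^19 mod 143 = 7.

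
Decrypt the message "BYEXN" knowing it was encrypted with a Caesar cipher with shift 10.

Step 1: Reverse the shift by subtracting 10 from each letter position.
  B (position 1) -> position (1-10) mod 26 = 17 -> R
  Y (position 24) -> position (24-10) mod 26 = 14 -> O
  E (position 4) -> position (4-10) mod 26 = 20 -> U
  X (position 23) -> position (23-10) mod 26 = 13 -> N
  N (position 13) -> position (13-10) mod 26 = 3 -> D
Decrypted message: ROUND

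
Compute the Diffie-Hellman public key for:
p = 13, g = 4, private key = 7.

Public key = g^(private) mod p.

Step 1: A = g^a mod p = 4^7 mod 13.
  4^1 mod 13 = 4
  4^2 mod 13 = (4 * 4) mod 13 = 3
  4^3 mod 13 = (3 * 4) mod 13 = 12
  4^4 mod 13 = (12 * 4) mod 13 = 9
  4^5 mod 13 = (9 * 4) mod 13 = 10
  4^6 mod 13 = (10 * 4) mod 13 = 1
  4^7 mod 13 = (1 * 4) mod 13 = 4
Result: A = 4.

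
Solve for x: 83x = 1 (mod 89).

Step 1: We need x such that 83 * x = 1 (mod 89).
Step 2: Using the extended Euclidean algorithm or trial:
  83 * 74 = 6142 = 69 * 89 + 1.
Step 3: Since 6142 mod 89 = 1, the inverse is x = 74.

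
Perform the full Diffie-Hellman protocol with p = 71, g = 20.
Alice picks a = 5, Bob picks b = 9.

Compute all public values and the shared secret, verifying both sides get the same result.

Step 1: A = g^a mod p = 20^5 mod 71 = 30.
Step 2: B = g^b mod p = 20^9 mod 71 = 45.
Step 3: Alice computes s = B^a mod p = 45^5 mod 71 = 48.
Step 4: Bob computes s = A^b mod p = 30^9 mod 71 = 48.
Both sides agree: shared secret = 48.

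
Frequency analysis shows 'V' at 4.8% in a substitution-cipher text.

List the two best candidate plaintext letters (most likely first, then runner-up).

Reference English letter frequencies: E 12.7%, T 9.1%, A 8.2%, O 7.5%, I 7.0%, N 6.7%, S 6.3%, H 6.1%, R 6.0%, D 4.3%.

Step 1: Observed frequency of 'V' is 4.8%.
Step 2: Compute distances to each reference frequency and sort:
  D (4.3%): difference = 0.5% <-- BEST
  R (6.0%): difference = 1.2% <-- RUNNER-UP
  H (6.1%): difference = 1.3%
  S (6.3%): difference = 1.5%
  N (6.7%): difference = 1.9%
Step 3: Most likely is 'D' (4.3%, diff 0.5%); second most likely is 'R' (6.0%, diff 1.2%).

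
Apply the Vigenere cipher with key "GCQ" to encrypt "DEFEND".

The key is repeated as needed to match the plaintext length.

Step 1: Repeat key to match plaintext length:
  Plaintext: DEFEND
  Key:       GCQGCQ
Step 2: Encrypt each letter:
  D(3) + G(6) = (3+6) mod 26 = 9 = J
  E(4) + C(2) = (4+2) mod 26 = 6 = G
  F(5) + Q(16) = (5+16) mod 26 = 21 = V
  E(4) + G(6) = (4+6) mod 26 = 10 = K
  N(13) + C(2) = (13+2) mod 26 = 15 = P
  D(3) + Q(16) = (3+16) mod 26 = 19 = T
Ciphertext: JGVKPT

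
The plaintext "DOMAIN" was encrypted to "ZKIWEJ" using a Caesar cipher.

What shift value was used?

Step 1: Compare first letters: D (position 3) -> Z (position 25).
Step 2: Shift = (25 - 3) mod 26 = 22.
The shift value is 22.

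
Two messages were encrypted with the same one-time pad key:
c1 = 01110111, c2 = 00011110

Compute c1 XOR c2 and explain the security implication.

Step 1: c1 XOR c2 = (m1 XOR k) XOR (m2 XOR k).
Step 2: By XOR associativity/commutativity: = m1 XOR m2 XOR k XOR k = m1 XOR m2.
Step 3: 01110111 XOR 00011110 = 01101001 = 105.
Step 4: The key cancels out! An attacker learns m1 XOR m2 = 105, revealing the relationship between plaintexts.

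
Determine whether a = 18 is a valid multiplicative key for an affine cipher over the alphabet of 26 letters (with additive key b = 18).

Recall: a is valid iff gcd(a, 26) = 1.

Step 1: Compute gcd(18, 26).
Step 2: gcd(18, 26) = 2.
Since gcd = 2 != 1, 18 shares a common factor with 26, so it cannot be used.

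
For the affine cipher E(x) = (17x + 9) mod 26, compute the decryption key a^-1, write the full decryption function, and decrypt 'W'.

Step 1: Find a^-1, the modular inverse of 17 mod 26.
Step 2: We need 17 * a^-1 = 1 (mod 26).
Step 3: 17 * 23 = 391 = 15 * 26 + 1, so a^-1 = 23.
Step 4: D(y) = 23(y - 9) mod 26.
Step 5: Apply to 'W' (y = 22): D(22) = 23 * (22 - 9) mod 26 = 23 * 13 mod 26 = 13 -> 'N'.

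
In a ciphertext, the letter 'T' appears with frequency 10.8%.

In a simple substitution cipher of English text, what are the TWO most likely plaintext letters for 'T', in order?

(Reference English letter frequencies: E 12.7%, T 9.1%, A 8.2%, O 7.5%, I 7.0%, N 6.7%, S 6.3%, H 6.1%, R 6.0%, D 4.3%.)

Step 1: Observed frequency of 'T' is 10.8%.
Step 2: Compute distances to each reference frequency and sort:
  T (9.1%): difference = 1.7% <-- BEST
  E (12.7%): difference = 1.9% <-- RUNNER-UP
  A (8.2%): difference = 2.6%
  O (7.5%): difference = 3.3%
  I (7.0%): difference = 3.8%
Step 3: Most likely is 'T' (9.1%, diff 1.7%); second most likely is 'E' (12.7%, diff 1.9%).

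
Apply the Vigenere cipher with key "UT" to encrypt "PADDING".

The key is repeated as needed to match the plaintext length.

Step 1: Repeat key to match plaintext length:
  Plaintext: PADDING
  Key:       UTUTUTU
Step 2: Encrypt each letter:
  P(15) + U(20) = (15+20) mod 26 = 9 = J
  A(0) + T(19) = (0+19) mod 26 = 19 = T
  D(3) + U(20) = (3+20) mod 26 = 23 = X
  D(3) + T(19) = (3+19) mod 26 = 22 = W
  I(8) + U(20) = (8+20) mod 26 = 2 = C
  N(13) + T(19) = (13+19) mod 26 = 6 = G
  G(6) + U(20) = (6+20) mod 26 = 0 = A
Ciphertext: JTXWCGA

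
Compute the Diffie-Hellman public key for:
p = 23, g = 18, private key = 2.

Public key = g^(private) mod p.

Step 1: A = g^a mod p = 18^2 mod 23.
  18^1 mod 23 = 18
  18^2 mod 23 = (18 * 18) mod 23 = 2
Result: A = 2.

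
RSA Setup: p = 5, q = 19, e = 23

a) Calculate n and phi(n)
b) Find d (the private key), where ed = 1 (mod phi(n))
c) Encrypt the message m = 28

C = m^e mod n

Step 1: n = 5 * 19 = 95.
Step 2: phi(n) = (5-1)(19-1) = 4 * 18 = 72.
Step 3: Find d = 23^(-1) mod 72 = 47.
  Verify: 23 * 47 = 1081 = 1 (mod 72).
Step 4: C = 28^23 mod 95 = 92.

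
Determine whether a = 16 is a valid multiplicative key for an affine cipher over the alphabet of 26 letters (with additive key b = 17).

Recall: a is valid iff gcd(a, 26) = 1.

Step 1: Compute gcd(16, 26).
Step 2: gcd(16, 26) = 2.
Since gcd = 2 != 1, 16 shares a common factor with 26, so it cannot be used.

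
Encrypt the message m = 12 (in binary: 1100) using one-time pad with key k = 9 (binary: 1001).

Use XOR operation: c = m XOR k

Step 1: Write out the XOR operation bit by bit:
  Message: 1100
  Key:     1001
  XOR:     0101
Step 2: Convert to decimal: 0101 = 5.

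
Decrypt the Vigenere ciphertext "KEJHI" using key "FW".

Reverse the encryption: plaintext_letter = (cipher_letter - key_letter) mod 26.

Step 1: Extend key: FWFWF
Step 2: Decrypt each letter (c - k) mod 26:
  K(10) - F(5) = (10-5) mod 26 = 5 = F
  E(4) - W(22) = (4-22) mod 26 = 8 = I
  J(9) - F(5) = (9-5) mod 26 = 4 = E
  H(7) - W(22) = (7-22) mod 26 = 11 = L
  I(8) - F(5) = (8-5) mod 26 = 3 = D
Plaintext: FIELD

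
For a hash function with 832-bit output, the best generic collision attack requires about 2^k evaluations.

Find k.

Step 1: The hash has a 832-bit output.
Step 2: Collision resistance means it should be infeasible to find any x != y with h(x) = h(y).
By the birthday bound, a generic collision search succeeds after about sqrt(2^832) = 2^(832/2) = 2^416 evaluations.
Step 3: Security level = 416 bits.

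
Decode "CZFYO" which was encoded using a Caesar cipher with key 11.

Step 1: Reverse the shift by subtracting 11 from each letter position.
  C (position 2) -> position (2-11) mod 26 = 17 -> R
  Z (position 25) -> position (25-11) mod 26 = 14 -> O
  F (position 5) -> position (5-11) mod 26 = 20 -> U
  Y (position 24) -> position (24-11) mod 26 = 13 -> N
  O (position 14) -> position (14-11) mod 26 = 3 -> D
Decrypted message: ROUND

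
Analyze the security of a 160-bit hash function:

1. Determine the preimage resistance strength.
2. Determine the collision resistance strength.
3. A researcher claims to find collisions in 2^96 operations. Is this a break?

Step 1: Preimage resistance requires brute-force of 2^160 operations.
Step 2: Collision resistance (birthday bound) = 2^(160/2) = 2^80.
Step 3: The claimed attack costs 2^96 operations.
Step 4: Since 2^96 >= 2^80, the claimed attack is no faster than the generic birthday attack, so this does not break collision resistance.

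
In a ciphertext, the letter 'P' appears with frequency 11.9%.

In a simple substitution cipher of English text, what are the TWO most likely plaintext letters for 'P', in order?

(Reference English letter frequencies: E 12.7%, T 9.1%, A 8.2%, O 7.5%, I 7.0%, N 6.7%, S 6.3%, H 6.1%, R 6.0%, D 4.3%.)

Step 1: Observed frequency of 'P' is 11.9%.
Step 2: Compute distances to each reference frequency and sort:
  E (12.7%): difference = 0.8% <-- BEST
  T (9.1%): difference = 2.8% <-- RUNNER-UP
  A (8.2%): difference = 3.7%
  O (7.5%): difference = 4.4%
  I (7.0%): difference = 4.9%
Step 3: Most likely is 'E' (12.7%, diff 0.8%); second most likely is 'T' (9.1%, diff 2.8%).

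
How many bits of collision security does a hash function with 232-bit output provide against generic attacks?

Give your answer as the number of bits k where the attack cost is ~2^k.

Step 1: The hash has a 232-bit output.
Step 2: Collision resistance means it should be infeasible to find any x != y with h(x) = h(y).
By the birthday bound, a generic collision search succeeds after about sqrt(2^232) = 2^(232/2) = 2^116 evaluations.
Step 3: Security level = 116 bits.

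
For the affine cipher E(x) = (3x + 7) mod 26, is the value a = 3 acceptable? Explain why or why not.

Step 1: Compute gcd(3, 26).
Step 2: gcd(3, 26) = 1.
Since gcd = 1, 3 is coprime with 26, so it is a valid key.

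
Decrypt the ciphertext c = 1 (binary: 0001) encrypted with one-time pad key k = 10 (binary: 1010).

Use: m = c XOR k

Step 1: XOR ciphertext with key:
  Ciphertext: 0001
  Key:        1010
  XOR:        1011
Step 2: Plaintext = 1011 = 11 in decimal.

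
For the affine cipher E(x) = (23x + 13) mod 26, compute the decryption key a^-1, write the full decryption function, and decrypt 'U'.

Step 1: Find a^-1, the modular inverse of 23 mod 26.
Step 2: We need 23 * a^-1 = 1 (mod 26).
Step 3: 23 * 17 = 391 = 15 * 26 + 1, so a^-1 = 17.
Step 4: D(y) = 17(y - 13) mod 26.
Step 5: Apply to 'U' (y = 20): D(20) = 17 * (20 - 13) mod 26 = 17 * 7 mod 26 = 15 -> 'P'.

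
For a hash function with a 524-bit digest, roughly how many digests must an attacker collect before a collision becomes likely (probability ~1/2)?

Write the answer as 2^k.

Step 1: The birthday paradox gives collision probability ~50% after sqrt(2^n) = 2^(n/2) hashes.
Step 2: For 524-bit output: 2^(524/2) = 2^262.
Step 3: Approximately 2^262 hash computations needed.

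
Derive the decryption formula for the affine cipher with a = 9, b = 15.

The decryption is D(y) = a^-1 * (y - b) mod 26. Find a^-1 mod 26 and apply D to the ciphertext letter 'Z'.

Step 1: Find a^-1, the modular inverse of 9 mod 26.
Step 2: We need 9 * a^-1 = 1 (mod 26).
Step 3: 9 * 3 = 27 = 1 * 26 + 1, so a^-1 = 3.
Step 4: D(y) = 3(y - 15) mod 26.
Step 5: Apply to 'Z' (y = 25): D(25) = 3 * (25 - 15) mod 26 = 3 * 10 mod 26 = 4 -> 'E'.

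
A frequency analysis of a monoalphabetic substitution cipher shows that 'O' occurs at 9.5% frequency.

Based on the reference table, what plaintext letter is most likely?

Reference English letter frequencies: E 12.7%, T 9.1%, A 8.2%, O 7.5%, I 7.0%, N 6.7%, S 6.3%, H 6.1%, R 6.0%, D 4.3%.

Step 1: The observed frequency is 9.5%.
Step 2: Compare with English frequencies:
  E: 12.7% (difference: 3.2%)
  T: 9.1% (difference: 0.4%) <-- closest
  A: 8.2% (difference: 1.3%)
  O: 7.5% (difference: 2.0%)
  I: 7.0% (difference: 2.5%)
  N: 6.7% (difference: 2.8%)
  S: 6.3% (difference: 3.2%)
  H: 6.1% (difference: 3.4%)
  R: 6.0% (difference: 3.5%)
  D: 4.3% (difference: 5.2%)
Step 3: 'O' most likely represents 'T' (frequency 9.1%).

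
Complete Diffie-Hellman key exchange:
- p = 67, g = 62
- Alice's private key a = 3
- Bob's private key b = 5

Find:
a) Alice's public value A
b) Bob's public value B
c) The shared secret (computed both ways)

Step 1: A = g^a mod p = 62^3 mod 67 = 9.
Step 2: B = g^b mod p = 62^5 mod 67 = 24.
Step 3: Alice computes s = B^a mod p = 24^3 mod 67 = 22.
Step 4: Bob computes s = A^b mod p = 9^5 mod 67 = 22.
Both sides agree: shared secret = 22.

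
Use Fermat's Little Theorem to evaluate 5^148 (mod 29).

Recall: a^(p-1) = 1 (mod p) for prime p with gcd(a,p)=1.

Step 1: Since 29 is prime, by Fermat's Little Theorem: 5^28 = 1 (mod 29).
Step 2: Reduce exponent: 148 mod 28 = 8.
Step 3: So 5^148 = 5^8 (mod 29).
Step 4: 5^8 mod 29 = 24.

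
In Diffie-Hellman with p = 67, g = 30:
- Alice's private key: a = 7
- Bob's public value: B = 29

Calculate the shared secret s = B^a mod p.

Step 1: s = B^a mod p = 29^7 mod 67.
  29^1 mod 67 = 29
  29^2 mod 67 = (29 * 29) mod 67 = 37
  29^3 mod 67 = (37 * 29) mod 67 = 1
  29^4 mod 67 = (1 * 29) mod 67 = 29
  29^5 mod 67 = (29 * 29) mod 67 = 37
  29^6 mod 67 = (37 * 29) mod 67 = 1
  29^7 mod 67 = (1 * 29) mod 67 = 29
Result: shared secret = 29.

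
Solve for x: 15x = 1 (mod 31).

Step 1: We need x such that 15 * x = 1 (mod 31).
Step 2: Using the extended Euclidean algorithm or trial:
  15 * 29 = 435 = 14 * 31 + 1.
Step 3: Since 435 mod 31 = 1, the inverse is x = 29.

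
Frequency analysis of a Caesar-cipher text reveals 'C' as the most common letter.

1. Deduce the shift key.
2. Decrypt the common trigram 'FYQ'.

Step 1: In English, 'E' is the most frequent letter (12.7%).
Step 2: The most frequent ciphertext letter is 'C' (position 2).
Step 3: Shift = (2 - 4) mod 26 = 24.
Step 4: Decrypt 'FYQ' by shifting back 24:
  F -> H
  Y -> A
  Q -> S
Step 5: 'FYQ' decrypts to 'HAS'.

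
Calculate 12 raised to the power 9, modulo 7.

Step 1: Compute 12^9 mod 7 step by step, reducing modulo 7 at each step.
  12^1 mod 7 = 5
  12^2 mod 7 = (5 * 12) mod 7 = 4
  12^3 mod 7 = (4 * 12) mod 7 = 6
  12^4 mod 7 = (6 * 12) mod 7 = 2
  12^5 mod 7 = (2 * 12) mod 7 = 3
  12^6 mod 7 = (3 * 12) mod 7 = 1
  12^7 mod 7 = (1 * 12) mod 7 = 5
  12^8 mod 7 = (5 * 12) mod 7 = 4
  12^9 mod 7 = (4 * 12) mod 7 = 6
Step 2: Result = 6.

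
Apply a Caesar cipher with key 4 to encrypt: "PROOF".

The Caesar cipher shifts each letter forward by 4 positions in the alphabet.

Step 1: For each letter, shift forward by 4 positions (mod 26).
  P (position 15) -> position (15+4) mod 26 = 19 -> T
  R (position 17) -> position (17+4) mod 26 = 21 -> V
  O (position 14) -> position (14+4) mod 26 = 18 -> S
  O (position 14) -> position (14+4) mod 26 = 18 -> S
  F (position 5) -> position (5+4) mod 26 = 9 -> J
Result: TVSSJ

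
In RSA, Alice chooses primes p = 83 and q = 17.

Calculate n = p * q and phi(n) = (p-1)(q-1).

Step 1: n = p * q = 83 * 17 = 1411.
Step 2: phi(n) = (p-1)(q-1) = 82 * 16 = 1312.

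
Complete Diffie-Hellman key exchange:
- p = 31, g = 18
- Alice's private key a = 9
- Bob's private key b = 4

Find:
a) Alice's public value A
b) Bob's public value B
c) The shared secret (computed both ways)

Step 1: A = g^a mod p = 18^9 mod 31 = 2.
Step 2: B = g^b mod p = 18^4 mod 31 = 10.
Step 3: Alice computes s = B^a mod p = 10^9 mod 31 = 16.
Step 4: Bob computes s = A^b mod p = 2^4 mod 31 = 16.
Both sides agree: shared secret = 16.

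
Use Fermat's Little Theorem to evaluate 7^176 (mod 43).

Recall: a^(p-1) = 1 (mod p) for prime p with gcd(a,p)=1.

Step 1: Since 43 is prime, by Fermat's Little Theorem: 7^42 = 1 (mod 43).
Step 2: Reduce exponent: 176 mod 42 = 8.
Step 3: So 7^176 = 7^8 (mod 43).
Step 4: 7^8 mod 43 = 6.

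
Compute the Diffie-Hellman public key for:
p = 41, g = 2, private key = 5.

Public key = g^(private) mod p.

Step 1: A = g^a mod p = 2^5 mod 41.
  2^1 mod 41 = 2
  2^2 mod 41 = (2 * 2) mod 41 = 4
  2^3 mod 41 = (4 * 2) mod 41 = 8
  2^4 mod 41 = (8 * 2) mod 41 = 16
  2^5 mod 41 = (16 * 2) mod 41 = 32
Result: A = 32.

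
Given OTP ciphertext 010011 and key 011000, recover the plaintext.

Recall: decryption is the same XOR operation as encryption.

Step 1: XOR ciphertext with key:
  Ciphertext: 010011
  Key:        011000
  XOR:        001011
Step 2: Plaintext = 001011 = 11 in decimal.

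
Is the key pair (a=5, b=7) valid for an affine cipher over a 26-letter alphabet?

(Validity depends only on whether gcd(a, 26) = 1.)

Step 1: Compute gcd(5, 26).
Step 2: gcd(5, 26) = 1.
Since gcd = 1, 5 is coprime with 26, so it is a valid key.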